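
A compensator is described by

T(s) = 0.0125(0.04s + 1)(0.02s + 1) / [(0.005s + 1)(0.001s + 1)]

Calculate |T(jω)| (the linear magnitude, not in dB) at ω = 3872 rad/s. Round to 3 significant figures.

1.93

At ω = 3872 rad/s:
zero (1 + j3872·0.04) = 1 + j154.88 → |·| ≈ 154.88, ∠ ≈ 89.63°
zero (1 + j3872·0.02) = 1 + j77.44 → |·| ≈ 77.446, ∠ ≈ 89.26°
pole (1 + j3872·0.005) = 1 + j19.36 → |·| ≈ 19.386, ∠ ≈ 87.04°
pole (1 + j3872·0.001) = 1 + j3.872 → |·| ≈ 3.999, ∠ ≈ 75.52°
|T| = 0.0125 · 154.88 · 77.446 / (19.386 · 3.999) ≈ 1.934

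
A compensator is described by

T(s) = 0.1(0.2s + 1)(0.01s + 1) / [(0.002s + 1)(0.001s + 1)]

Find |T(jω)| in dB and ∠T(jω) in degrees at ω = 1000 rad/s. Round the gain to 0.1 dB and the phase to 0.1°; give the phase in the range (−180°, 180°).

At ω = 1000 rad/s:
zero (1 + j1000·0.2) = 1 + j200 → |·| ≈ 200, ∠ ≈ 89.71°
zero (1 + j1000·0.01) = 1 + j10 → |·| ≈ 10.05, ∠ ≈ 84.29°
pole (1 + j1000·0.002) = 1 + j2 → |·| ≈ 2.2361, ∠ ≈ 63.43°
pole (1 + j1000·0.001) = 1 + j1 → |·| ≈ 1.4142, ∠ ≈ 45.00°
|T| = 0.1 · 200 · 10.05 / (2.2361 · 1.4142) ≈ 63.561
Gain = 20 log₁₀(63.561) ≈ 36.06 dB
∠T = (89.71° + 84.29°) − (63.43° + 45.00°) = 65.57°

36.1 dB, 65.6°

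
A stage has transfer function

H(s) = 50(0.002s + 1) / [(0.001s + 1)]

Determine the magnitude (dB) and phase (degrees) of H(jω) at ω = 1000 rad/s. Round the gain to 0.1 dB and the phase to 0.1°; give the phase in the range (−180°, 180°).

38.0 dB, 18.4°

At ω = 1000 rad/s:
zero (1 + j1000·0.002) = 1 + j2 → |·| ≈ 2.2361, ∠ ≈ 63.43°
pole (1 + j1000·0.001) = 1 + j1 → |·| ≈ 1.4142, ∠ ≈ 45.00°
|H| = 50 · 2.2361 / (1.4142) ≈ 79.059
Gain = 20 log₁₀(79.059) ≈ 37.96 dB
∠H = (63.43°) − (45.00°) = 18.43°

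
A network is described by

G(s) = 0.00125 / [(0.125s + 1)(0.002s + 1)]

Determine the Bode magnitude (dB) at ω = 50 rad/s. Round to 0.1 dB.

At ω = 50 rad/s:
pole (1 + j50·0.125) = 1 + j6.25 → |·| ≈ 6.3295, ∠ ≈ 80.91°
pole (1 + j50·0.002) = 1 + j0.1 → |·| ≈ 1.005, ∠ ≈ 5.71°
|G| = 0.00125 · 1 / (6.3295 · 1.005) ≈ 0.00019651
Gain = 20 log₁₀(0.00019651) ≈ -74.13 dB

-74.1 dB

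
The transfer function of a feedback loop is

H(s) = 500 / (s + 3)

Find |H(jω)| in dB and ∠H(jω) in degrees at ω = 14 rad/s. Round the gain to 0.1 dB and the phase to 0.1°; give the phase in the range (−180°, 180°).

30.9 dB, -77.9°

At s = jω = j14:
pole (s+3): 3 + j14 → |·| = √(3²+14²) = √205 ≈ 14.318, ∠ = arctan(14/3) ≈ 77.91°
|H| = 500 / 14.318 ≈ 34.921
Gain = 20 log₁₀(34.921) ≈ 30.86 dB
∠H = 0.00° − 77.91° = -77.91°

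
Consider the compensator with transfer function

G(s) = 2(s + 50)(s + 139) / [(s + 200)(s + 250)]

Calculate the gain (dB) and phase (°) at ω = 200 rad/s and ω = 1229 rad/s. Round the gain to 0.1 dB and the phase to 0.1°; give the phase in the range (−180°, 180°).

ω = 200: 0.9 dB, 47.5°; ω = 1229: 5.8 dB, 12.0°

At s = jω = j200:
zero (s+50): 50 + j200 → |·| = √(50²+200²) = √42500 ≈ 206.16, ∠ = arctan(200/50) ≈ 75.96°
zero (s+139): 139 + j200 → |·| = √(139²+200²) = √59321 ≈ 243.56, ∠ = arctan(200/139) ≈ 55.20°
pole (s+200): 200 + j200 → |·| = √(200²+200²) = √80000 ≈ 282.84, ∠ = arctan(200/200) ≈ 45.00°
pole (s+250): 250 + j200 → |·| = √(250²+200²) = √102500 ≈ 320.16, ∠ = arctan(200/250) ≈ 38.66°
|G| = 2 · 50212 / 90554 ≈ 1.109
Gain = 20 log₁₀(1.109) ≈ 0.90 dB
∠G = 131.16° − 83.66° = 47.50°

At s = jω = j1229:
zero (s+50): 50 + j1229 → |·| = √(50²+1229²) = √1512941 ≈ 1230, ∠ = arctan(1229/50) ≈ 87.67°
zero (s+139): 139 + j1229 → |·| = √(139²+1229²) = √1529762 ≈ 1236.8, ∠ = arctan(1229/139) ≈ 83.55°
pole (s+200): 200 + j1229 → |·| = √(200²+1229²) = √1550441 ≈ 1245.2, ∠ = arctan(1229/200) ≈ 80.76°
pole (s+250): 250 + j1229 → |·| = √(250²+1229²) = √1572941 ≈ 1254.2, ∠ = arctan(1229/250) ≈ 78.50°
|G| = 2 · 1.5213e+06 / 1.5617e+06 ≈ 1.9483
Gain = 20 log₁₀(1.9483) ≈ 5.79 dB
∠G = 171.22° − 159.26° = 11.96°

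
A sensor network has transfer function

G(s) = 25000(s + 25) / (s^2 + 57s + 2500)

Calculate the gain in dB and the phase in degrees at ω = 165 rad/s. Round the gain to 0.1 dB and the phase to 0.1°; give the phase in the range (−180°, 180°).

At s = jω = j165:
zero (s+25): 25 + j165 → |·| = √(25²+165²) = √27850 ≈ 166.88, ∠ = arctan(165/25) ≈ 81.38°
quadratic: (j165)² + 57·j165 + 2500 = -24725 + j9405 → |·| ≈ 26453, ∠ ≈ 159.17°
|G| = 25000 · 166.88 / 26453 ≈ 157.71
Gain = 20 log₁₀(157.71) ≈ 43.96 dB
∠G = 81.38° − 159.17° = -77.79°

44.0 dB, -77.8°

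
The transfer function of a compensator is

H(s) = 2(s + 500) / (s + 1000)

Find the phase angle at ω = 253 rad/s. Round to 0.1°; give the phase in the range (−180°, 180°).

12.6°

At s = jω = j253:
zero (s+500): 500 + j253 → |·| = √(500²+253²) = √314009 ≈ 560.37, ∠ = arctan(253/500) ≈ 26.84°
pole (s+1000): 1000 + j253 → |·| = √(1000²+253²) = √1064009 ≈ 1031.5, ∠ = arctan(253/1000) ≈ 14.20°
∠H = 26.84° − 14.20° = 12.64°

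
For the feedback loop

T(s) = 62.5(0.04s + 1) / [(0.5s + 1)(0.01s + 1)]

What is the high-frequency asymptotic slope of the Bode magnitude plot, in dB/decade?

-20 dB/decade

Each pole contributes −20 dB/decade at high frequency; each zero contributes +20 dB/decade.
Net: 1 zero(s) − 2 pole(s) → -20 dB/decade.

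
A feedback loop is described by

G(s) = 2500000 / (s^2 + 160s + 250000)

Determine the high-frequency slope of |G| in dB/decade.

-40 dB/decade

Each pole contributes −20 dB/decade at high frequency; each zero contributes +20 dB/decade.
Net: 0 zero(s) − 2 pole(s) → -40 dB/decade.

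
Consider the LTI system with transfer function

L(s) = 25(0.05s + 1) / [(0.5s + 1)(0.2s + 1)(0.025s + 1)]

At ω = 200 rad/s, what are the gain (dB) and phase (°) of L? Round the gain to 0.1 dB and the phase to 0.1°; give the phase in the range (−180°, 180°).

At ω = 200 rad/s:
zero (1 + j200·0.05) = 1 + j10 → |·| ≈ 10.05, ∠ ≈ 84.29°
pole (1 + j200·0.5) = 1 + j100 → |·| ≈ 100, ∠ ≈ 89.43°
pole (1 + j200·0.2) = 1 + j40 → |·| ≈ 40.012, ∠ ≈ 88.57°
pole (1 + j200·0.025) = 1 + j5 → |·| ≈ 5.099, ∠ ≈ 78.69°
|L| = 25 · 10.05 / (100 · 40.012 · 5.099) ≈ 0.012315
Gain = 20 log₁₀(0.012315) ≈ -38.19 dB
∠L = (84.29°) − (89.43° + 88.57° + 78.69°) = -172.40°

-38.2 dB, -172.4°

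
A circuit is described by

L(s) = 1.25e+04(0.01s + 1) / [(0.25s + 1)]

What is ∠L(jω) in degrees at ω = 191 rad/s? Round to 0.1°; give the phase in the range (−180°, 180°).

-26.4°

At ω = 191 rad/s:
zero (1 + j191·0.01) = 1 + j1.91 → |·| ≈ 2.1559, ∠ ≈ 62.37°
pole (1 + j191·0.25) = 1 + j47.75 → |·| ≈ 47.76, ∠ ≈ 88.80°
∠L = (62.37°) − (88.80°) = -26.43°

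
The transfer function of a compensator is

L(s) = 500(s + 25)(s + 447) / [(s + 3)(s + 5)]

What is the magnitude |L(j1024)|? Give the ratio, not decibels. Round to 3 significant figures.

At s = jω = j1024:
zero (s+25): 25 + j1024 → |·| = √(25²+1024²) = √1049201 ≈ 1024.3, ∠ = arctan(1024/25) ≈ 88.60°
zero (s+447): 447 + j1024 → |·| = √(447²+1024²) = √1248385 ≈ 1117.3, ∠ = arctan(1024/447) ≈ 66.42°
pole (s+3): 3 + j1024 → |·| = √(3²+1024²) = √1048585 ≈ 1024, ∠ = arctan(1024/3) ≈ 89.83°
pole (s+5): 5 + j1024 → |·| = √(5²+1024²) = √1048601 ≈ 1024, ∠ = arctan(1024/5) ≈ 89.72°
|L| = 500 · 1.1445e+06 / 1.0486e+06 ≈ 545.73

546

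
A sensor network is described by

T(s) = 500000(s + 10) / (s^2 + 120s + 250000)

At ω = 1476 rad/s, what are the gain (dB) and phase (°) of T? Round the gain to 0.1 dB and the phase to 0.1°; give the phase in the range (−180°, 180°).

51.6 dB, -85.1°

At s = jω = j1476:
zero (s+10): 10 + j1476 → |·| = √(10²+1476²) = √2178676 ≈ 1476, ∠ = arctan(1476/10) ≈ 89.61°
quadratic: (j1476)² + 120·j1476 + 250000 = -1928576 + j177120 → |·| ≈ 1.9367e+06, ∠ ≈ 174.75°
|T| = 500000 · 1476 / 1.9367e+06 ≈ 381.06
Gain = 20 log₁₀(381.06) ≈ 51.62 dB
∠T = 89.61° − 174.75° = -85.14°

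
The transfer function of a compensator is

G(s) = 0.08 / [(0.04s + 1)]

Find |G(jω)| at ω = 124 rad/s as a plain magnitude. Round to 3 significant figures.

At ω = 124 rad/s:
pole (1 + j124·0.04) = 1 + j4.96 → |·| ≈ 5.0598, ∠ ≈ 78.60°
|G| = 0.08 · 1 / (5.0598) ≈ 0.015811

0.0158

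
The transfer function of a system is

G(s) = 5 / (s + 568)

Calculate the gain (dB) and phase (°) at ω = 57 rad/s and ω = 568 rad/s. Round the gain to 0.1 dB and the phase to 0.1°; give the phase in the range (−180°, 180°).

At s = jω = j57:
pole (s+568): 568 + j57 → |·| = √(568²+57²) = √325873 ≈ 570.85, ∠ = arctan(57/568) ≈ 5.73°
|G| = 5 / 570.85 ≈ 0.0087589
Gain = 20 log₁₀(0.0087589) ≈ -41.15 dB
∠G = 0.00° − 5.73° = -5.73°

At s = jω = j568:
pole (s+568): 568 + j568 → |·| = √(568²+568²) = √645248 ≈ 803.27, ∠ = arctan(568/568) ≈ 45.00°
|G| = 5 / 803.27 ≈ 0.0062246
Gain = 20 log₁₀(0.0062246) ≈ -44.12 dB
∠G = 0.00° − 45.00° = -45.00°

ω = 57: -41.2 dB, -5.7°; ω = 568: -44.1 dB, -45.0°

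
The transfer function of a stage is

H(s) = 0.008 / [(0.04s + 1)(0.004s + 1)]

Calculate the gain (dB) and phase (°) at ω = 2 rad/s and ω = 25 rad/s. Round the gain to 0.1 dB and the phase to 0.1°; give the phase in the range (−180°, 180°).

ω = 2: -42.0 dB, -5.0°; ω = 25: -45.0 dB, -50.7°

At ω = 2 rad/s:
pole (1 + j2·0.04) = 1 + j0.08 → |·| ≈ 1.0032, ∠ ≈ 4.57°
pole (1 + j2·0.004) = 1 + j0.008 → |·| ≈ 1, ∠ ≈ 0.46°
|H| = 0.008 · 1 / (1.0032 · 1) ≈ 0.0079745
Gain = 20 log₁₀(0.0079745) ≈ -41.97 dB
∠H = (0°) − (4.57° + 0.46°) = -5.03°

At ω = 25 rad/s:
pole (1 + j25·0.04) = 1 + j1 → |·| ≈ 1.4142, ∠ ≈ 45.00°
pole (1 + j25·0.004) = 1 + j0.1 → |·| ≈ 1.005, ∠ ≈ 5.71°
|H| = 0.008 · 1 / (1.4142 · 1.005) ≈ 0.0056288
Gain = 20 log₁₀(0.0056288) ≈ -44.99 dB
∠H = (0°) − (45.00° + 5.71°) = -50.71°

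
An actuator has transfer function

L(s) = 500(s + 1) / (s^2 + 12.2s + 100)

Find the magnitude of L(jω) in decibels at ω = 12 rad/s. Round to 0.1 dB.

31.9 dB

At s = jω = j12:
zero (s+1): 1 + j12 → |·| = √(1²+12²) = √145 ≈ 12.042, ∠ = arctan(12/1) ≈ 85.24°
quadratic: (j12)² + 12.2·j12 + 100 = -44 + j146.4 → |·| ≈ 152.87, ∠ ≈ 106.73°
|L| = 500 · 12.042 / 152.87 ≈ 39.386
Gain = 20 log₁₀(39.386) ≈ 31.91 dB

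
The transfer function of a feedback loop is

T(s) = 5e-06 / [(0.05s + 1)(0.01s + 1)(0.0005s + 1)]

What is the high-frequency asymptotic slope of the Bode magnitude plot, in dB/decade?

Each pole contributes −20 dB/decade at high frequency; each zero contributes +20 dB/decade.
Net: 0 zero(s) − 3 pole(s) → -60 dB/decade.

-60 dB/decade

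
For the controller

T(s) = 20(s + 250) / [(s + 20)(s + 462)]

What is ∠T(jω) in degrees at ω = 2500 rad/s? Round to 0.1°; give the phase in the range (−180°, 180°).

At s = jω = j2500:
zero (s+250): 250 + j2500 → |·| = √(250²+2500²) = √6312500 ≈ 2512.5, ∠ = arctan(2500/250) ≈ 84.29°
pole (s+20): 20 + j2500 → |·| = √(20²+2500²) = √6250400 ≈ 2500.1, ∠ = arctan(2500/20) ≈ 89.54°
pole (s+462): 462 + j2500 → |·| = √(462²+2500²) = √6463444 ≈ 2542.3, ∠ = arctan(2500/462) ≈ 79.53°
∠T = 84.29° − 169.07° = -84.78°

-84.8°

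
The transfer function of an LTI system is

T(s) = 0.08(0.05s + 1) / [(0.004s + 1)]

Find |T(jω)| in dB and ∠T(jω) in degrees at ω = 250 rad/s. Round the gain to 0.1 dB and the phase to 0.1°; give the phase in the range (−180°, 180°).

-3.0 dB, 40.4°

At ω = 250 rad/s:
zero (1 + j250·0.05) = 1 + j12.5 → |·| ≈ 12.54, ∠ ≈ 85.43°
pole (1 + j250·0.004) = 1 + j1 → |·| ≈ 1.4142, ∠ ≈ 45.00°
|T| = 0.08 · 12.54 / (1.4142) ≈ 0.70938
Gain = 20 log₁₀(0.70938) ≈ -2.98 dB
∠T = (85.43°) − (45.00°) = 40.43°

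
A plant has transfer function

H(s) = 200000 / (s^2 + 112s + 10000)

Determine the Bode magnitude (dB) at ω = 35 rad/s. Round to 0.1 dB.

26.4 dB

At s = jω = j35:
quadratic: (j35)² + 112·j35 + 10000 = 8775 + j3920 → |·| ≈ 9610.8, ∠ ≈ 24.07°
|H| = 200000 / 9610.8 ≈ 20.81
Gain = 20 log₁₀(20.81) ≈ 26.37 dB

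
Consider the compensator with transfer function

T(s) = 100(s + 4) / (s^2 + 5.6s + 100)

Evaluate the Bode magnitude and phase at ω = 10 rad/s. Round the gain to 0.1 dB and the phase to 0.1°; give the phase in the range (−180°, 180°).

25.7 dB, -21.8°

At s = jω = j10:
zero (s+4): 4 + j10 → |·| = √(4²+10²) = √116 ≈ 10.77, ∠ = arctan(10/4) ≈ 68.20°
quadratic: (j10)² + 5.6·j10 + 100 = 0 + j56 → |·| ≈ 56, ∠ ≈ 90.00°
|T| = 100 · 10.77 / 56 ≈ 19.232
Gain = 20 log₁₀(19.232) ≈ 25.68 dB
∠T = 68.20° − 90.00° = -21.80°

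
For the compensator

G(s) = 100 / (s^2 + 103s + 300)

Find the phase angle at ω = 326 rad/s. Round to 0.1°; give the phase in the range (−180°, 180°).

Substitute s = j326:
Numerator: 100 = 100 + j0
Denominator: (j326)^2 + 103(j326) + 300 = -105976 + j33578
|N| = √(100² + 0²) ≈ 100, ∠N ≈ 0.00°
|D| = √(105976² + 33578²) ≈ 1.1117e+05, ∠D ≈ 162.42°
∠G = 0.00° − 162.42° = -162.42°

-162.4°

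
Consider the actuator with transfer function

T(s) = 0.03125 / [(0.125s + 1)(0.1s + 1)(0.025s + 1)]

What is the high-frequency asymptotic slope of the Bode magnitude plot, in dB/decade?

-60 dB/decade

Each pole contributes −20 dB/decade at high frequency; each zero contributes +20 dB/decade.
Net: 0 zero(s) − 3 pole(s) → -60 dB/decade.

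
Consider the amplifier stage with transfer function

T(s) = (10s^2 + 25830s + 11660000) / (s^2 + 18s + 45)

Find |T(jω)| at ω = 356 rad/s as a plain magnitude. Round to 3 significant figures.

Substitute s = j356:
Numerator: 10(j356)^2 + 25830(j356) + 11660000 = 10392640 + j9195480
Denominator: (j356)^2 + 18(j356) + 45 = -126691 + j6408
|N| = √(10392640² + 9195480²) ≈ 1.3877e+07, ∠N ≈ 41.50°
|D| = √(126691² + 6408²) ≈ 1.2685e+05, ∠D ≈ 177.10°
|T| = 1.3877e+07 / 1.2685e+05 ≈ 109.4

109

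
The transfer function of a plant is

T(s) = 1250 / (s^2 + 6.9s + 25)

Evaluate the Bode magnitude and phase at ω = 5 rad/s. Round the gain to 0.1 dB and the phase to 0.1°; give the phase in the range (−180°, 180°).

31.2 dB, -90.0°

At s = jω = j5:
quadratic: (j5)² + 6.9·j5 + 25 = 0 + j34.5 → |·| ≈ 34.5, ∠ ≈ 90.00°
|T| = 1250 / 34.5 ≈ 36.232
Gain = 20 log₁₀(36.232) ≈ 31.18 dB
∠T = 0.00° − 90.00° = -90.00°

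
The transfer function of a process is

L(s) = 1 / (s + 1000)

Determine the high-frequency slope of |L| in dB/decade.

Each pole contributes −20 dB/decade at high frequency; each zero contributes +20 dB/decade.
Net: 0 zero(s) − 1 pole(s) → -20 dB/decade.

-20 dB/decade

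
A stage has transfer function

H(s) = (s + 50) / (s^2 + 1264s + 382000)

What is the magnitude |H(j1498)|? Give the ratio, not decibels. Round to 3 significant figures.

0.000564

Substitute s = j1498:
Numerator: (j1498) + 50 = 50 + j1498
Denominator: (j1498)^2 + 1264(j1498) + 382000 = -1862004 + j1893472
|N| = √(50² + 1498²) ≈ 1498.8, ∠N ≈ 88.09°
|D| = √(1862004² + 1893472²) ≈ 2.6556e+06, ∠D ≈ 134.52°
|H| = 1498.8 / 2.6556e+06 ≈ 0.00056439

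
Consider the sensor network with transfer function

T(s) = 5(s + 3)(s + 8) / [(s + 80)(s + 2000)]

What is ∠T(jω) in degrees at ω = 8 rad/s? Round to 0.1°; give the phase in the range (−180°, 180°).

108.5°

At s = jω = j8:
zero (s+3): 3 + j8 → |·| = √(3²+8²) = √73 ≈ 8.544, ∠ = arctan(8/3) ≈ 69.44°
zero (s+8): 8 + j8 → |·| = √(8²+8²) = √128 ≈ 11.314, ∠ = arctan(8/8) ≈ 45.00°
pole (s+80): 80 + j8 → |·| = √(80²+8²) = √6464 ≈ 80.399, ∠ = arctan(8/80) ≈ 5.71°
pole (s+2000): 2000 + j8 → |·| = √(2000²+8²) = √4000064 ≈ 2000, ∠ = arctan(8/2000) ≈ 0.23°
∠T = 114.44° − 5.94° = 108.50°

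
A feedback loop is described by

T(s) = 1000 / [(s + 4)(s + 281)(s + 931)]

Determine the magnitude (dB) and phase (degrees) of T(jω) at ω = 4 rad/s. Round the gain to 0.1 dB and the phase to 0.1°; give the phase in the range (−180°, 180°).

At s = jω = j4:
pole (s+4): 4 + j4 → |·| = √(4²+4²) = √32 ≈ 5.6569, ∠ = arctan(4/4) ≈ 45.00°
pole (s+281): 281 + j4 → |·| = √(281²+4²) = √78977 ≈ 281.03, ∠ = arctan(4/281) ≈ 0.82°
pole (s+931): 931 + j4 → |·| = √(931²+4²) = √866777 ≈ 931.01, ∠ = arctan(4/931) ≈ 0.25°
|T| = 1000 / 1.4801e+06 ≈ 0.00067563
Gain = 20 log₁₀(0.00067563) ≈ -63.41 dB
∠T = 0.00° − 46.07° = -46.07°

-63.4 dB, -46.1°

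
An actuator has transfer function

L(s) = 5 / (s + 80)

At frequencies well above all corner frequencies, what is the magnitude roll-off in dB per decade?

-20 dB/decade

Each pole contributes −20 dB/decade at high frequency; each zero contributes +20 dB/decade.
Net: 0 zero(s) − 1 pole(s) → -20 dB/decade.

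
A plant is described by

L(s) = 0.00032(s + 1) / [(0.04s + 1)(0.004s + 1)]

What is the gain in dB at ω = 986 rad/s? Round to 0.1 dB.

-54.1 dB

At ω = 986 rad/s:
zero (1 + j986·1) = 1 + j986 → |·| ≈ 986, ∠ ≈ 89.94°
pole (1 + j986·0.04) = 1 + j39.44 → |·| ≈ 39.453, ∠ ≈ 88.55°
pole (1 + j986·0.004) = 1 + j3.944 → |·| ≈ 4.0688, ∠ ≈ 75.77°
|L| = 0.00032 · 986 / (39.453 · 4.0688) ≈ 0.0019655
Gain = 20 log₁₀(0.0019655) ≈ -54.13 dB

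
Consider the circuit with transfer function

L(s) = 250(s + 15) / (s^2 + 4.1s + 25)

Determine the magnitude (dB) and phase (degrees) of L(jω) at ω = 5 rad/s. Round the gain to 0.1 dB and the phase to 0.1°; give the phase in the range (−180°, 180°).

At s = jω = j5:
zero (s+15): 15 + j5 → |·| = √(15²+5²) = √250 ≈ 15.811, ∠ = arctan(5/15) ≈ 18.43°
quadratic: (j5)² + 4.1·j5 + 25 = 0 + j20.5 → |·| ≈ 20.5, ∠ ≈ 90.00°
|L| = 250 · 15.811 / 20.5 ≈ 192.82
Gain = 20 log₁₀(192.82) ≈ 45.70 dB
∠L = 18.43° − 90.00° = -71.57°

45.7 dB, -71.6°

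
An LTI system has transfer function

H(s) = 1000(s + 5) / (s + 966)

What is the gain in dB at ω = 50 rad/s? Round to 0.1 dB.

34.3 dB

At s = jω = j50:
zero (s+5): 5 + j50 → |·| = √(5²+50²) = √2525 ≈ 50.249, ∠ = arctan(50/5) ≈ 84.29°
pole (s+966): 966 + j50 → |·| = √(966²+50²) = √935656 ≈ 967.29, ∠ = arctan(50/966) ≈ 2.96°
|H| = 1000 · 50.249 / 967.29 ≈ 51.948
Gain = 20 log₁₀(51.948) ≈ 34.31 dB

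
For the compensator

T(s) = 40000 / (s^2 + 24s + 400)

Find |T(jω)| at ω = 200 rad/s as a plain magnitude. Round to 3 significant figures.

1.00

At s = jω = j200:
quadratic: (j200)² + 24·j200 + 400 = -39600 + j4800 → |·| ≈ 39890, ∠ ≈ 173.09°
|T| = 40000 / 39890 ≈ 1.0028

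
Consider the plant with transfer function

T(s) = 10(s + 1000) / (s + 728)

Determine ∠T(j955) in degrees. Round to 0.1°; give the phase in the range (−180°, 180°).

At s = jω = j955:
zero (s+1000): 1000 + j955 → |·| = √(1000²+955²) = √1912025 ≈ 1382.8, ∠ = arctan(955/1000) ≈ 43.68°
pole (s+728): 728 + j955 → |·| = √(728²+955²) = √1442009 ≈ 1200.8, ∠ = arctan(955/728) ≈ 52.68°
∠T = 43.68° − 52.68° = -9.00°

-9.0°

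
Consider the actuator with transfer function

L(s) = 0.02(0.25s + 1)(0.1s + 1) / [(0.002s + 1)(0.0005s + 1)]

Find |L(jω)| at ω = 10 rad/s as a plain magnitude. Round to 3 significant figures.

At ω = 10 rad/s:
zero (1 + j10·0.25) = 1 + j2.5 → |·| ≈ 2.6926, ∠ ≈ 68.20°
zero (1 + j10·0.1) = 1 + j1 → |·| ≈ 1.4142, ∠ ≈ 45.00°
pole (1 + j10·0.002) = 1 + j0.02 → |·| ≈ 1.0002, ∠ ≈ 1.15°
pole (1 + j10·0.0005) = 1 + j0.005 → |·| ≈ 1, ∠ ≈ 0.29°
|L| = 0.02 · 2.6926 · 1.4142 / (1.0002 · 1) ≈ 0.076142

0.0761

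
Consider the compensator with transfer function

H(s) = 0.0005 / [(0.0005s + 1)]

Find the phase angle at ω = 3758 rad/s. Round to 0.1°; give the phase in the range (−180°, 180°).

At ω = 3758 rad/s:
pole (1 + j3758·0.0005) = 1 + j1.879 → |·| ≈ 2.1285, ∠ ≈ 61.98°
∠H = (0°) − (61.98°) = -61.98°

-62.0°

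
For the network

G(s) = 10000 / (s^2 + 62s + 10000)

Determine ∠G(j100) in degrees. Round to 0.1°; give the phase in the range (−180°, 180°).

-90.0°

At s = jω = j100:
quadratic: (j100)² + 62·j100 + 10000 = 0 + j6200 → |·| ≈ 6200, ∠ ≈ 90.00°
∠G = 0.00° − 90.00° = -90.00°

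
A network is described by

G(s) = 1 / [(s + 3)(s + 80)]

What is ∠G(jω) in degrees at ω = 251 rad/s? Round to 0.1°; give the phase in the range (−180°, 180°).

-161.6°

At s = jω = j251:
pole (s+3): 3 + j251 → |·| = √(3²+251²) = √63010 ≈ 251.02, ∠ = arctan(251/3) ≈ 89.32°
pole (s+80): 80 + j251 → |·| = √(80²+251²) = √69401 ≈ 263.44, ∠ = arctan(251/80) ≈ 72.32°
∠G = 0.00° − 161.64° = -161.64°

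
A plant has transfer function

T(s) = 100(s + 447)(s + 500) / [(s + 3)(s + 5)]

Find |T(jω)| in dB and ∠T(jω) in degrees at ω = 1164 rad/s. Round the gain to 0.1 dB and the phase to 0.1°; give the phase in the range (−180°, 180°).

At s = jω = j1164:
zero (s+447): 447 + j1164 → |·| = √(447²+1164²) = √1554705 ≈ 1246.9, ∠ = arctan(1164/447) ≈ 68.99°
zero (s+500): 500 + j1164 → |·| = √(500²+1164²) = √1604896 ≈ 1266.8, ∠ = arctan(1164/500) ≈ 66.75°
pole (s+3): 3 + j1164 → |·| = √(3²+1164²) = √1354905 ≈ 1164, ∠ = arctan(1164/3) ≈ 89.85°
pole (s+5): 5 + j1164 → |·| = √(5²+1164²) = √1354921 ≈ 1164, ∠ = arctan(1164/5) ≈ 89.75°
|T| = 100 · 1.5796e+06 / 1.3549e+06 ≈ 116.58
Gain = 20 log₁₀(116.58) ≈ 41.33 dB
∠T = 135.74° − 179.60° = -43.86°

41.3 dB, -43.9°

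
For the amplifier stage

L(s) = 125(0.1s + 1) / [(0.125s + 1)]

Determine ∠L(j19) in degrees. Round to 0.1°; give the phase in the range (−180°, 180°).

At ω = 19 rad/s:
zero (1 + j19·0.1) = 1 + j1.9 → |·| ≈ 2.1471, ∠ ≈ 62.24°
pole (1 + j19·0.125) = 1 + j2.375 → |·| ≈ 2.5769, ∠ ≈ 67.17°
∠L = (62.24°) − (67.17°) = -4.93°

-4.9°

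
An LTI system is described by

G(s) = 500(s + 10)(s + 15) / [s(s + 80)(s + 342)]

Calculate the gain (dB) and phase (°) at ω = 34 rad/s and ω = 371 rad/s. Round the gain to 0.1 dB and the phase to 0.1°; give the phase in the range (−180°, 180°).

At s = jω = j34:
zero (s+10): 10 + j34 → |·| = √(10²+34²) = √1256 ≈ 35.44, ∠ = arctan(34/10) ≈ 73.61°
zero (s+15): 15 + j34 → |·| = √(15²+34²) = √1381 ≈ 37.162, ∠ = arctan(34/15) ≈ 66.19°
pole (s+80): 80 + j34 → |·| = √(80²+34²) = √7556 ≈ 86.925, ∠ = arctan(34/80) ≈ 23.03°
pole (s+342): 342 + j34 → |·| = √(342²+34²) = √118120 ≈ 343.69, ∠ = arctan(34/342) ≈ 5.68°
pole at origin: |s| = 34, ∠ = 90.00° (in denominator)
|G| = 500 · 1317 / 1.0158e+06 ≈ 0.64826
Gain = 20 log₁₀(0.64826) ≈ -3.77 dB
∠G = 139.80° − 118.71° = 21.09°

At s = jω = j371:
zero (s+10): 10 + j371 → |·| = √(10²+371²) = √137741 ≈ 371.13, ∠ = arctan(371/10) ≈ 88.46°
zero (s+15): 15 + j371 → |·| = √(15²+371²) = √137866 ≈ 371.3, ∠ = arctan(371/15) ≈ 87.68°
pole (s+80): 80 + j371 → |·| = √(80²+371²) = √144041 ≈ 379.53, ∠ = arctan(371/80) ≈ 77.83°
pole (s+342): 342 + j371 → |·| = √(342²+371²) = √254605 ≈ 504.58, ∠ = arctan(371/342) ≈ 47.33°
pole at origin: |s| = 371, ∠ = 90.00° (in denominator)
|G| = 500 · 1.378e+05 / 7.1048e+07 ≈ 0.96977
Gain = 20 log₁₀(0.96977) ≈ -0.27 dB
∠G = 176.14° − 215.16° = -39.02°

ω = 34: -3.8 dB, 21.1°; ω = 371: -0.3 dB, -39.0°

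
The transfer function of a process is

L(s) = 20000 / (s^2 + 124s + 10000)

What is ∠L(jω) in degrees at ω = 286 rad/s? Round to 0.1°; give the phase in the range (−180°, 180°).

-153.7°

At s = jω = j286:
quadratic: (j286)² + 124·j286 + 10000 = -71796 + j35464 → |·| ≈ 80077, ∠ ≈ 153.71°
∠L = 0.00° − 153.71° = -153.71°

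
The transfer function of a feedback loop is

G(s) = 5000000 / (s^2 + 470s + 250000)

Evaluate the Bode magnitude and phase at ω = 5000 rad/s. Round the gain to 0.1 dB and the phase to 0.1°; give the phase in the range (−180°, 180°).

-13.9 dB, -174.6°

At s = jω = j5000:
quadratic: (j5000)² + 470·j5000 + 250000 = -24750000 + j2350000 → |·| ≈ 2.4861e+07, ∠ ≈ 174.58°
|G| = 5000000 / 2.4861e+07 ≈ 0.20112
Gain = 20 log₁₀(0.20112) ≈ -13.93 dB
∠G = 0.00° − 174.58° = -174.58°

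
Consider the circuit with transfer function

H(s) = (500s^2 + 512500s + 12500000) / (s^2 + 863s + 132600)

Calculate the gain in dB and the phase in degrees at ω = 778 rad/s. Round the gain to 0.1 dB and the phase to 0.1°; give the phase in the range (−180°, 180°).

55.6 dB, 0.9°

Substitute s = j778:
Numerator: 500(j778)^2 + 512500(j778) + 12500000 = -290142000 + j398725000
Denominator: (j778)^2 + 863(j778) + 132600 = -472684 + j671414
|N| = √(290142000² + 398725000²) ≈ 4.9312e+08, ∠N ≈ 126.04°
|D| = √(472684² + 671414²) ≈ 8.2111e+05, ∠D ≈ 125.15°
|H| = 4.9312e+08 / 8.2111e+05 ≈ 600.55
Gain = 20 log₁₀(600.55) ≈ 55.57 dB
∠H = 126.04° − 125.15° = 0.89°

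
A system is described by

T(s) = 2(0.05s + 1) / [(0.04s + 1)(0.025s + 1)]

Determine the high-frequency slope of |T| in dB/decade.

-20 dB/decade

Each pole contributes −20 dB/decade at high frequency; each zero contributes +20 dB/decade.
Net: 1 zero(s) − 2 pole(s) → -20 dB/decade.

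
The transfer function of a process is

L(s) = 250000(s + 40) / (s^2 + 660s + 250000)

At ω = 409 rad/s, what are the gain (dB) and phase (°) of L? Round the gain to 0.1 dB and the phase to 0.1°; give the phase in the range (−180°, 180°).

51.2 dB, 11.5°

At s = jω = j409:
zero (s+40): 40 + j409 → |·| = √(40²+409²) = √168881 ≈ 410.95, ∠ = arctan(409/40) ≈ 84.41°
quadratic: (j409)² + 660·j409 + 250000 = 82719 + j269940 → |·| ≈ 2.8233e+05, ∠ ≈ 72.96°
|L| = 250000 · 410.95 / 2.8233e+05 ≈ 363.89
Gain = 20 log₁₀(363.89) ≈ 51.22 dB
∠L = 84.41° − 72.96° = 11.45°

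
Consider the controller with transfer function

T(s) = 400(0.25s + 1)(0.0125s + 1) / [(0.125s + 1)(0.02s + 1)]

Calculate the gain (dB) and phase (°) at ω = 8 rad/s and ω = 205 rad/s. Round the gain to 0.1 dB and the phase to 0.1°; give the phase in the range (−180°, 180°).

ω = 8: 56.0 dB, 15.1°; ω = 205: 54.3 dB, -6.5°

At ω = 8 rad/s:
zero (1 + j8·0.25) = 1 + j2 → |·| ≈ 2.2361, ∠ ≈ 63.43°
zero (1 + j8·0.0125) = 1 + j0.1 → |·| ≈ 1.005, ∠ ≈ 5.71°
pole (1 + j8·0.125) = 1 + j1 → |·| ≈ 1.4142, ∠ ≈ 45.00°
pole (1 + j8·0.02) = 1 + j0.16 → |·| ≈ 1.0127, ∠ ≈ 9.09°
|T| = 400 · 2.2361 · 1.005 / (1.4142 · 1.0127) ≈ 627.66
Gain = 20 log₁₀(627.66) ≈ 55.95 dB
∠T = (63.43° + 5.71°) − (45.00° + 9.09°) = 15.05°

At ω = 205 rad/s:
zero (1 + j205·0.25) = 1 + j51.25 → |·| ≈ 51.26, ∠ ≈ 88.88°
zero (1 + j205·0.0125) = 1 + j2.5625 → |·| ≈ 2.7507, ∠ ≈ 68.68°
pole (1 + j205·0.125) = 1 + j25.625 → |·| ≈ 25.645, ∠ ≈ 87.77°
pole (1 + j205·0.02) = 1 + j4.1 → |·| ≈ 4.2202, ∠ ≈ 76.29°
|T| = 400 · 51.26 · 2.7507 / (25.645 · 4.2202) ≈ 521.13
Gain = 20 log₁₀(521.13) ≈ 54.34 dB
∠T = (88.88° + 68.68°) − (87.77° + 76.29°) = -6.50°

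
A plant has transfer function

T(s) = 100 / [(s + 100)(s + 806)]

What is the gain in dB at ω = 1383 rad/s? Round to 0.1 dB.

At s = jω = j1383:
pole (s+100): 100 + j1383 → |·| = √(100²+1383²) = √1922689 ≈ 1386.6, ∠ = arctan(1383/100) ≈ 85.86°
pole (s+806): 806 + j1383 → |·| = √(806²+1383²) = √2562325 ≈ 1600.7, ∠ = arctan(1383/806) ≈ 59.77°
|T| = 100 / 2.2195e+06 ≈ 4.5055e-05
Gain = 20 log₁₀(4.5055e-05) ≈ -86.93 dB

-86.9 dB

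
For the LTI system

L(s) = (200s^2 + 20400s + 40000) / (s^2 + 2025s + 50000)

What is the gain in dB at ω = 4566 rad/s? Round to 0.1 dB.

Substitute s = j4566:
Numerator: 200(j4566)^2 + 20400(j4566) + 40000 = -4169631200 + j93146400
Denominator: (j4566)^2 + 2025(j4566) + 50000 = -20798356 + j9246150
|N| = √(4169631200² + 93146400²) ≈ 4.1707e+09, ∠N ≈ 178.72°
|D| = √(20798356² + 9246150²) ≈ 2.2761e+07, ∠D ≈ 156.03°
|L| = 4.1707e+09 / 2.2761e+07 ≈ 183.24
Gain = 20 log₁₀(183.24) ≈ 45.26 dB

45.3 dB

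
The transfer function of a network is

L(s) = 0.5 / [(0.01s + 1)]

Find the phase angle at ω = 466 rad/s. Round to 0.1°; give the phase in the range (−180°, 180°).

At ω = 466 rad/s:
pole (1 + j466·0.01) = 1 + j4.66 → |·| ≈ 4.7661, ∠ ≈ 77.89°
∠L = (0°) − (77.89°) = -77.89°

-77.9°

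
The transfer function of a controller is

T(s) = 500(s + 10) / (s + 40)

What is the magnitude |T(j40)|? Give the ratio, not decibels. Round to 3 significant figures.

364

At s = jω = j40:
zero (s+10): 10 + j40 → |·| = √(10²+40²) = √1700 ≈ 41.231, ∠ = arctan(40/10) ≈ 75.96°
pole (s+40): 40 + j40 → |·| = √(40²+40²) = √3200 ≈ 56.569, ∠ = arctan(40/40) ≈ 45.00°
|T| = 500 · 41.231 / 56.569 ≈ 364.43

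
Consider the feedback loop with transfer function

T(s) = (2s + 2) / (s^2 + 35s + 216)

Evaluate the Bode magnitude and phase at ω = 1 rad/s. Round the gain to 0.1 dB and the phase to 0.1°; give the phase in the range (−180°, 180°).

Substitute s = j1:
Numerator: 2(j1) + 2 = 2 + j2
Denominator: (j1)^2 + 35(j1) + 216 = 215 + j35
|N| = √(2² + 2²) ≈ 2.8284, ∠N ≈ 45.00°
|D| = √(215² + 35²) ≈ 217.83, ∠D ≈ 9.25°
|T| = 2.8284 / 217.83 ≈ 0.012984
Gain = 20 log₁₀(0.012984) ≈ -37.73 dB
∠T = 45.00° − 9.25° = 35.75°

-37.7 dB, 35.8°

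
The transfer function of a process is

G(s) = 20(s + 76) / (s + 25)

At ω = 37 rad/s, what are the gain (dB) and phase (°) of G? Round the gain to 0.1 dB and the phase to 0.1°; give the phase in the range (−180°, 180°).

At s = jω = j37:
zero (s+76): 76 + j37 → |·| = √(76²+37²) = √7145 ≈ 84.528, ∠ = arctan(37/76) ≈ 25.96°
pole (s+25): 25 + j37 → |·| = √(25²+37²) = √1994 ≈ 44.654, ∠ = arctan(37/25) ≈ 55.95°
|G| = 20 · 84.528 / 44.654 ≈ 37.859
Gain = 20 log₁₀(37.859) ≈ 31.56 dB
∠G = 25.96° − 55.95° = -29.99°

31.6 dB, -30.0°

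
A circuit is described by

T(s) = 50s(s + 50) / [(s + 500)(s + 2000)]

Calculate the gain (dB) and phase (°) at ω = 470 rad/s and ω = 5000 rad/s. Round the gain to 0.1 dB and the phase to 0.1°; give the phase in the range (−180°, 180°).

ω = 470: 17.9 dB, 117.5°; ω = 5000: 33.3 dB, 26.9°

At s = jω = j470:
zero (s+50): 50 + j470 → |·| = √(50²+470²) = √223400 ≈ 472.65, ∠ = arctan(470/50) ≈ 83.93°
zero at origin: s = j470 → |·| = 470, ∠ = 90.00°
pole (s+500): 500 + j470 → |·| = √(500²+470²) = √470900 ≈ 686.22, ∠ = arctan(470/500) ≈ 43.23°
pole (s+2000): 2000 + j470 → |·| = √(2000²+470²) = √4220900 ≈ 2054.5, ∠ = arctan(470/2000) ≈ 13.22°
|T| = 50 · 2.2215e+05 / 1.4098e+06 ≈ 7.8788
Gain = 20 log₁₀(7.8788) ≈ 17.93 dB
∠T = 173.93° − 56.45° = 117.48°

At s = jω = j5000:
zero (s+50): 50 + j5000 → |·| = √(50²+5000²) = √25002500 ≈ 5000.2, ∠ = arctan(5000/50) ≈ 89.43°
zero at origin: s = j5000 → |·| = 5000, ∠ = 90.00°
pole (s+500): 500 + j5000 → |·| = √(500²+5000²) = √25250000 ≈ 5024.9, ∠ = arctan(5000/500) ≈ 84.29°
pole (s+2000): 2000 + j5000 → |·| = √(2000²+5000²) = √29000000 ≈ 5385.2, ∠ = arctan(5000/2000) ≈ 68.20°
|T| = 50 · 2.5001e+07 / 2.706e+07 ≈ 46.195
Gain = 20 log₁₀(46.195) ≈ 33.29 dB
∠T = 179.43° − 152.49° = 26.94°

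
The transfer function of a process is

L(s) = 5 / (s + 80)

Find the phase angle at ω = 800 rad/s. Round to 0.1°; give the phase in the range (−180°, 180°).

At s = jω = j800:
pole (s+80): 80 + j800 → |·| = √(80²+800²) = √646400 ≈ 803.99, ∠ = arctan(800/80) ≈ 84.29°
∠L = 0.00° − 84.29° = -84.29°

-84.3°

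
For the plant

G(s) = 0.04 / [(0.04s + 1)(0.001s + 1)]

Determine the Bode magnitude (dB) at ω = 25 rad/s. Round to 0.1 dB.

At ω = 25 rad/s:
pole (1 + j25·0.04) = 1 + j1 → |·| ≈ 1.4142, ∠ ≈ 45.00°
pole (1 + j25·0.001) = 1 + j0.025 → |·| ≈ 1.0003, ∠ ≈ 1.43°
|G| = 0.04 · 1 / (1.4142 · 1.0003) ≈ 0.028276
Gain = 20 log₁₀(0.028276) ≈ -30.97 dB

-31.0 dB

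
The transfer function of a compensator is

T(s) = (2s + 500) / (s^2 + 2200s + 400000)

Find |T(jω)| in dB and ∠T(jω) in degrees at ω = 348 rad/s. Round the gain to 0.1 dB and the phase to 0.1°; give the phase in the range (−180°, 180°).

Substitute s = j348:
Numerator: 2(j348) + 500 = 500 + j696
Denominator: (j348)^2 + 2200(j348) + 400000 = 278896 + j765600
|N| = √(500² + 696²) ≈ 856.98, ∠N ≈ 54.31°
|D| = √(278896² + 765600²) ≈ 8.1482e+05, ∠D ≈ 69.98°
|T| = 856.98 / 8.1482e+05 ≈ 0.0010517
Gain = 20 log₁₀(0.0010517) ≈ -59.56 dB
∠T = 54.31° − 69.98° = -15.67°

-59.6 dB, -15.7°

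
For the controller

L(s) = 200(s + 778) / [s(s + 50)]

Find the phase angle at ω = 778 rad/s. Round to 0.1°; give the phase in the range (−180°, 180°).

At s = jω = j778:
zero (s+778): 778 + j778 → |·| = √(778²+778²) = √1210568 ≈ 1100.3, ∠ = arctan(778/778) ≈ 45.00°
pole (s+50): 50 + j778 → |·| = √(50²+778²) = √607784 ≈ 779.61, ∠ = arctan(778/50) ≈ 86.32°
pole at origin: |s| = 778, ∠ = 90.00° (in denominator)
∠L = 45.00° − 176.32° = -131.32°

-131.3°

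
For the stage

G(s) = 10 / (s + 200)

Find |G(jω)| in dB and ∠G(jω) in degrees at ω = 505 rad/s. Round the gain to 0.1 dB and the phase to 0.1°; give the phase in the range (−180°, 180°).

-34.7 dB, -68.4°

At s = jω = j505:
pole (s+200): 200 + j505 → |·| = √(200²+505²) = √295025 ≈ 543.16, ∠ = arctan(505/200) ≈ 68.39°
|G| = 10 / 543.16 ≈ 0.018411
Gain = 20 log₁₀(0.018411) ≈ -34.70 dB
∠G = 0.00° − 68.39° = -68.39°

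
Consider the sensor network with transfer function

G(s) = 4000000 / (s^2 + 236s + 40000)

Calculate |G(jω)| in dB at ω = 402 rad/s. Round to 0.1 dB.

At s = jω = j402:
quadratic: (j402)² + 236·j402 + 40000 = -121604 + j94872 → |·| ≈ 1.5423e+05, ∠ ≈ 142.04°
|G| = 4000000 / 1.5423e+05 ≈ 25.935
Gain = 20 log₁₀(25.935) ≈ 28.28 dB

28.3 dB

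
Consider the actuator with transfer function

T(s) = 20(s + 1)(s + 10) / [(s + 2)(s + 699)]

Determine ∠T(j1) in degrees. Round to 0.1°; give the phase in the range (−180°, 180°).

At s = jω = j1:
zero (s+1): 1 + j1 → |·| = √(1²+1²) = √2 ≈ 1.4142, ∠ = arctan(1/1) ≈ 45.00°
zero (s+10): 10 + j1 → |·| = √(10²+1²) = √101 ≈ 10.05, ∠ = arctan(1/10) ≈ 5.71°
pole (s+2): 2 + j1 → |·| = √(2²+1²) = √5 ≈ 2.2361, ∠ = arctan(1/2) ≈ 26.57°
pole (s+699): 699 + j1 → |·| = √(699²+1²) = √488602 ≈ 699, ∠ = arctan(1/699) ≈ 0.08°
∠T = 50.71° − 26.65° = 24.06°

24.1°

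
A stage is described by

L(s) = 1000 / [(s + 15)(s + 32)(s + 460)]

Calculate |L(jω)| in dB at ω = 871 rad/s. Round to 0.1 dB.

At s = jω = j871:
pole (s+15): 15 + j871 → |·| = √(15²+871²) = √758866 ≈ 871.13, ∠ = arctan(871/15) ≈ 89.01°
pole (s+32): 32 + j871 → |·| = √(32²+871²) = √759665 ≈ 871.59, ∠ = arctan(871/32) ≈ 87.90°
pole (s+460): 460 + j871 → |·| = √(460²+871²) = √970241 ≈ 985.01, ∠ = arctan(871/460) ≈ 62.16°
|L| = 1000 / 7.4789e+08 ≈ 1.3371e-06
Gain = 20 log₁₀(1.3371e-06) ≈ -117.48 dB

-117.5 dB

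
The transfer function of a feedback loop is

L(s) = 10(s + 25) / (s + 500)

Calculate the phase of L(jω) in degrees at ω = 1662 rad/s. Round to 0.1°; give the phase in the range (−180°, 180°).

15.9°

At s = jω = j1662:
zero (s+25): 25 + j1662 → |·| = √(25²+1662²) = √2762869 ≈ 1662.2, ∠ = arctan(1662/25) ≈ 89.14°
pole (s+500): 500 + j1662 → |·| = √(500²+1662²) = √3012244 ≈ 1735.6, ∠ = arctan(1662/500) ≈ 73.26°
∠L = 89.14° − 73.26° = 15.88°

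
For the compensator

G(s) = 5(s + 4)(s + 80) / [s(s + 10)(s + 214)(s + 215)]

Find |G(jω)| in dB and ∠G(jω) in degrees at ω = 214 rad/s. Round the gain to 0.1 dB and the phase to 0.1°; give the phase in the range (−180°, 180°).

-84.7 dB, -108.8°

At s = jω = j214:
zero (s+4): 4 + j214 → |·| = √(4²+214²) = √45812 ≈ 214.04, ∠ = arctan(214/4) ≈ 88.93°
zero (s+80): 80 + j214 → |·| = √(80²+214²) = √52196 ≈ 228.46, ∠ = arctan(214/80) ≈ 69.50°
pole (s+10): 10 + j214 → |·| = √(10²+214²) = √45896 ≈ 214.23, ∠ = arctan(214/10) ≈ 87.32°
pole (s+214): 214 + j214 → |·| = √(214²+214²) = √91592 ≈ 302.64, ∠ = arctan(214/214) ≈ 45.00°
pole (s+215): 215 + j214 → |·| = √(215²+214²) = √92021 ≈ 303.35, ∠ = arctan(214/215) ≈ 44.87°
pole at origin: |s| = 214, ∠ = 90.00° (in denominator)
|G| = 5 · 48900 / 4.2089e+09 ≈ 5.8091e-05
Gain = 20 log₁₀(5.8091e-05) ≈ -84.72 dB
∠G = 158.43° − 267.19° = -108.76°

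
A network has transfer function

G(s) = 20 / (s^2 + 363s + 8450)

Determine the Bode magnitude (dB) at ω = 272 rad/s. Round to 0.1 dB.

Substitute s = j272:
Numerator: 20 = 20 + j0
Denominator: (j272)^2 + 363(j272) + 8450 = -65534 + j98736
|N| = √(20² + 0²) ≈ 20, ∠N ≈ 0.00°
|D| = √(65534² + 98736²) ≈ 1.1851e+05, ∠D ≈ 123.57°
|G| = 20 / 1.1851e+05 ≈ 0.00016876
Gain = 20 log₁₀(0.00016876) ≈ -75.45 dB

-75.5 dB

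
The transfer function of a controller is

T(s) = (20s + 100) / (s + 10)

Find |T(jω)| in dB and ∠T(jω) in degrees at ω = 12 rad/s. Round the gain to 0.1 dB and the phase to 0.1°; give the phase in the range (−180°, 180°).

Substitute s = j12:
Numerator: 20(j12) + 100 = 100 + j240
Denominator: (j12) + 10 = 10 + j12
|N| = √(100² + 240²) ≈ 260, ∠N ≈ 67.38°
|D| = √(10² + 12²) ≈ 15.62, ∠D ≈ 50.19°
|T| = 260 / 15.62 ≈ 16.645
Gain = 20 log₁₀(16.645) ≈ 24.43 dB
∠T = 67.38° − 50.19° = 17.19°

24.4 dB, 17.2°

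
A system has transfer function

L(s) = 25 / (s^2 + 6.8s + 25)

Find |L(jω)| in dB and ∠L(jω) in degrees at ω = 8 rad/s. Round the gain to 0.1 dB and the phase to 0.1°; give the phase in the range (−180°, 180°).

-8.6 dB, -125.6°

At s = jω = j8:
quadratic: (j8)² + 6.8·j8 + 25 = -39 + j54.4 → |·| ≈ 66.935, ∠ ≈ 125.64°
|L| = 25 / 66.935 ≈ 0.3735
Gain = 20 log₁₀(0.3735) ≈ -8.55 dB
∠L = 0.00° − 125.64° = -125.64°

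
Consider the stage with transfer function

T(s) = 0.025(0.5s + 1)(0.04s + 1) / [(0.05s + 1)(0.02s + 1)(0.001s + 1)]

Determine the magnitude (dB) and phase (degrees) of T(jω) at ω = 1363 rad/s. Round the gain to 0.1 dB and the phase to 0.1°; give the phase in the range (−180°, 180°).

At ω = 1363 rad/s:
zero (1 + j1363·0.5) = 1 + j681.5 → |·| ≈ 681.5, ∠ ≈ 89.92°
zero (1 + j1363·0.04) = 1 + j54.52 → |·| ≈ 54.529, ∠ ≈ 88.95°
pole (1 + j1363·0.05) = 1 + j68.15 → |·| ≈ 68.157, ∠ ≈ 89.16°
pole (1 + j1363·0.02) = 1 + j27.26 → |·| ≈ 27.278, ∠ ≈ 87.90°
pole (1 + j1363·0.001) = 1 + j1.363 → |·| ≈ 1.6905, ∠ ≈ 53.73°
|T| = 0.025 · 681.5 · 54.529 / (68.157 · 27.278 · 1.6905) ≈ 0.29559
Gain = 20 log₁₀(0.29559) ≈ -10.59 dB
∠T = (89.92° + 88.95°) − (89.16° + 87.90° + 53.73°) = -51.92°

-10.6 dB, -51.9°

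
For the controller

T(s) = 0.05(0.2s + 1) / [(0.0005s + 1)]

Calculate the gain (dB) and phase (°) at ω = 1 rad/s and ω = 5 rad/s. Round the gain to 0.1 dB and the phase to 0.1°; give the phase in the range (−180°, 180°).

At ω = 1 rad/s:
zero (1 + j1·0.2) = 1 + j0.2 → |·| ≈ 1.0198, ∠ ≈ 11.31°
pole (1 + j1·0.0005) = 1 + j0.0005 → |·| ≈ 1, ∠ ≈ 0.03°
|T| = 0.05 · 1.0198 / (1) ≈ 0.05099
Gain = 20 log₁₀(0.05099) ≈ -25.85 dB
∠T = (11.31°) − (0.03°) = 11.28°

At ω = 5 rad/s:
zero (1 + j5·0.2) = 1 + j1 → |·| ≈ 1.4142, ∠ ≈ 45.00°
pole (1 + j5·0.0005) = 1 + j0.0025 → |·| ≈ 1, ∠ ≈ 0.14°
|T| = 0.05 · 1.4142 / (1) ≈ 0.07071
Gain = 20 log₁₀(0.07071) ≈ -23.01 dB
∠T = (45.00°) − (0.14°) = 44.86°

ω = 1: -25.9 dB, 11.3°; ω = 5: -23.0 dB, 44.9°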